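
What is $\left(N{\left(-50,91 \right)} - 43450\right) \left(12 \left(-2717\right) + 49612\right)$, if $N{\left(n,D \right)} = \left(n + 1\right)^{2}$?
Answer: $-698161392$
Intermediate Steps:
$N{\left(n,D \right)} = \left(1 + n\right)^{2}$
$\left(N{\left(-50,91 \right)} - 43450\right) \left(12 \left(-2717\right) + 49612\right) = \left(\left(1 - 50\right)^{2} - 43450\right) \left(12 \left(-2717\right) + 49612\right) = \left(\left(-49\right)^{2} - 43450\right) \left(-32604 + 49612\right) = \left(2401 - 43450\right) 17008 = \left(-41049\right) 17008 = -698161392$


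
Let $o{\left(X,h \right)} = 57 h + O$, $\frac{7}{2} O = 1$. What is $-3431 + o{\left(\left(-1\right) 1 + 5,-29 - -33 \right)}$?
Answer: $- \frac{22419}{7} \approx -3202.7$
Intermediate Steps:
$O = \frac{2}{7}$ ($O = \frac{2}{7} \cdot 1 = \frac{2}{7} \approx 0.28571$)
$o{\left(X,h \right)} = \frac{2}{7} + 57 h$ ($o{\left(X,h \right)} = 57 h + \frac{2}{7} = \frac{2}{7} + 57 h$)
$-3431 + o{\left(\left(-1\right) 1 + 5,-29 - -33 \right)} = -3431 + \left(\frac{2}{7} + 57 \left(-29 - -33\right)\right) = -3431 + \left(\frac{2}{7} + 57 \left(-29 + 33\right)\right) = -3431 + \left(\frac{2}{7} + 57 \cdot 4\right) = -3431 + \left(\frac{2}{7} + 228\right) = -3431 + \frac{1598}{7} = - \frac{22419}{7}$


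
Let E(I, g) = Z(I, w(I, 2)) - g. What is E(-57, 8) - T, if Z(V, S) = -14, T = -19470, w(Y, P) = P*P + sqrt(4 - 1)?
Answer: 19448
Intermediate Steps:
w(Y, P) = sqrt(3) + P**2 (w(Y, P) = P**2 + sqrt(3) = sqrt(3) + P**2)
E(I, g) = -14 - g
E(-57, 8) - T = (-14 - 1*8) - 1*(-19470) = (-14 - 8) + 19470 = -22 + 19470 = 19448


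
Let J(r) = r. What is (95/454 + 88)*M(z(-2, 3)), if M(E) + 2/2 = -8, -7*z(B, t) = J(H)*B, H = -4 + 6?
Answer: -360423/454 ≈ -793.88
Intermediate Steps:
H = 2
z(B, t) = -2*B/7
M(E) = -9 (M(E) = -1 - 8 = -9)
(95/454 + 88)*M(z(-2, 3)) = (95/454 + 88)*(-9) = (40047/454)*(-9) = -360423/454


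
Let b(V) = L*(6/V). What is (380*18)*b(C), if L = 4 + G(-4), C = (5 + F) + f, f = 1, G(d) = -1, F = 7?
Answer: 123120/13 ≈ 9470.8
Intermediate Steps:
C = 13 (C = (5 + 7) + 1 = 12 + 1 = 13)
L = 3 (L = 4 - 1 = 3)
b(V) = 18/V (b(V) = 3*(6/V) = 18/V)
(380*18)*b(C) = (380*18)*(18/13) = 6840*(18*(1/13)) = 6840*(18/13) = 123120/13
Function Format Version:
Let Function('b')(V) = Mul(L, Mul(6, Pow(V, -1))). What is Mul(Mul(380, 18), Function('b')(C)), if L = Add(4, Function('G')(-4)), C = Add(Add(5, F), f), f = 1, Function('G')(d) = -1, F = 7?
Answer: Rational(123120, 13) ≈ 9470.8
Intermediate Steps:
C = 13 (C = Add(Add(5, 7), 1) = Add(12, 1) = 13)
L = 3 (L = Add(4, -1) = 3)
Function('b')(V) = Mul(18, Pow(V, -1)) (Function('b')(V) = Mul(3, Mul(6, Pow(V, -1))) = Mul(18, Pow(V, -1)))
Mul(Mul(380, 18), Function('b')(C)) = Mul(Mul(380, 18), Mul(18, Pow(13, -1))) = Mul(6840, Mul(18, Rational(1, 13))) = Mul(6840, Rational(18, 13)) = Rational(123120, 13)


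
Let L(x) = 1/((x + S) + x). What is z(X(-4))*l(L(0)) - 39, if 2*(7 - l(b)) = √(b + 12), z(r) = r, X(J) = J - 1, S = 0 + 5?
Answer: -74 + √305/2 ≈ -65.268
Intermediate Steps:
S = 5
X(J) = -1 + J
L(x) = 1/(5 + 2*x) (L(x) = 1/((x + 5) + x) = 1/((5 + x) + x) = 1/(5 + 2*x))
l(b) = 7 - √(12 + b)/2 (l(b) = 7 - √(b + 12)/2 = 7 - √(12 + b)/2)
z(X(-4))*l(L(0)) - 39 = (-1 - 4)*(7 - √(12 + 1/(5 + 2*0))/2) - 39 = -5*(7 - √(12 + 1/(5 + 0))/2) - 39 = -5*(7 - √(12 + 1/5)/2) - 39 = -5*(7 - √(12 + ⅕)/2) - 39 = -5*(7 - √305/10) - 39 = (-35 + √305/2) - 39 = -74 + √305/2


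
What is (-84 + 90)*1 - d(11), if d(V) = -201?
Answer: 207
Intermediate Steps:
(-84 + 90)*1 - d(11) = (-84 + 90)*1 - 1*(-201) = 6*1 + 201 = 6 + 201 = 207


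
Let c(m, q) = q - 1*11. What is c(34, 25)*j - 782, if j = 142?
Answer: 1206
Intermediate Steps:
c(m, q) = -11 + q (c(m, q) = q - 11 = -11 + q)
c(34, 25)*j - 782 = (-11 + 25)*142 - 782 = 14*142 - 782 = 1988 - 782 = 1206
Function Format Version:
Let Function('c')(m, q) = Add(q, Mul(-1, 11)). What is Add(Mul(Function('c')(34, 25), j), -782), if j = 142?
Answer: 1206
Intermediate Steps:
Function('c')(m, q) = Add(-11, q) (Function('c')(m, q) = Add(q, -11) = Add(-11, q))
Add(Mul(Function('c')(34, 25), j), -782) = Add(Mul(Add(-11, 25), 142), -782) = Add(Mul(14, 142), -782) = Add(1988, -782) = 1206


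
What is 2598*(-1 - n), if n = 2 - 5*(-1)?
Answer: -20784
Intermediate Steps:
n = 7 (n = 2 + 5 = 7)
2598*(-1 - n) = 2598*(-1 - 1*7) = 2598*(-1 - 7) = 2598*(-8) = -20784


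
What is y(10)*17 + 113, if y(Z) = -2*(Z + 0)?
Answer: -227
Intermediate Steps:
y(Z) = -2*Z
y(10)*17 + 113 = -2*10*17 + 113 = -20*17 + 113 = -340 + 113 = -227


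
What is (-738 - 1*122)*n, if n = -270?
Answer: 232200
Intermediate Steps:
(-738 - 1*122)*n = (-738 - 1*122)*(-270) = (-738 - 122)*(-270) = -860*(-270) = 232200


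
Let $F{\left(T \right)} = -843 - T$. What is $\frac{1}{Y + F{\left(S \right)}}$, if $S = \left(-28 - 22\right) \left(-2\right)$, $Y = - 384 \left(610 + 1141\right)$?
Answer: $- \frac{1}{673327} \approx -1.4852 \cdot 10^{-6}$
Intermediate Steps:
$Y = -672384$ ($Y = \left(-384\right) 1751 = -672384$)
$S = 100$ ($S = \left(-50\right) \left(-2\right) = 100$)
$\frac{1}{Y + F{\left(S \right)}} = \frac{1}{-672384 - 943} = \frac{1}{-673327} = - \frac{1}{673327}$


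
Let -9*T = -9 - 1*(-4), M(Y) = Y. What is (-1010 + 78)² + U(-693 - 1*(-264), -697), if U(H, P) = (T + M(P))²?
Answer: 109646368/81 ≈ 1.3537e+6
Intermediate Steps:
T = 5/9 (T = -(-9 - 1*(-4))/9 = -(-9 + 4)/9 = -⅑*(-5) = 5/9 ≈ 0.55556)
U(H, P) = (5/9 + P)²
(-1010 + 78)² + U(-693 - 1*(-264), -697) = (-1010 + 78)² + (5 + 9*(-697))²/81 = (-932)² + (5 - 6273)²/81 = 868624 + (1/81)*(-6268)² = 868624 + (1/81)*39287824 = 868624 + 39287824/81 = 109646368/81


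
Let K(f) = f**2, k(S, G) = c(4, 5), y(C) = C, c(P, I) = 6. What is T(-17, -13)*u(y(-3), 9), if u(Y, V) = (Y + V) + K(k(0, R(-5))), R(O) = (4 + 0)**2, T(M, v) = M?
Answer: -714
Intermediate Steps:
R(O) = 16 (R(O) = 4**2 = 16)
k(S, G) = 6
u(Y, V) = 36 + V + Y (u(Y, V) = (Y + V) + 6**2 = (V + Y) + 36 = 36 + V + Y)
T(-17, -13)*u(y(-3), 9) = -17*(36 + 9 - 3) = -17*42 = -714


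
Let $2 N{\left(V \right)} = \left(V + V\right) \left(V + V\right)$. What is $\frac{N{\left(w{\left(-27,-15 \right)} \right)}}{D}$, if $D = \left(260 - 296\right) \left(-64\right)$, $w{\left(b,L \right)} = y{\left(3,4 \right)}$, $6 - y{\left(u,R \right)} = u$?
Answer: $\frac{1}{128} \approx 0.0078125$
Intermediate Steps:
$y{\left(u,R \right)} = 6 - u$
$w{\left(b,L \right)} = 3$ ($w{\left(b,L \right)} = 6 - 3 = 3$)
$N{\left(V \right)} = 2 V^{2}$ ($N{\left(V \right)} = \frac{\left(V + V\right) \left(V + V\right)}{2} = \frac{2 V 2 V}{2} = \frac{4 V^{2}}{2} = 2 V^{2}$)
$D = 2304$ ($D = \left(-36\right) \left(-64\right) = 2304$)
$\frac{N{\left(w{\left(-27,-15 \right)} \right)}}{D} = \frac{2 \cdot 3^{2}}{2304} = 2 \cdot 9 \cdot \frac{1}{2304} = 18 \cdot \frac{1}{2304} = \frac{1}{128}$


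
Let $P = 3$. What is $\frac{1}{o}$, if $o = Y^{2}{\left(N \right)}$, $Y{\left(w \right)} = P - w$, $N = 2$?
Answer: $1$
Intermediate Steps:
$Y{\left(w \right)} = 3 - w$
$o = 1$ ($o = \left(3 - 2\right)^{2} = 1^{2} = 1$)
$\frac{1}{o} = 1^{-1} = 1$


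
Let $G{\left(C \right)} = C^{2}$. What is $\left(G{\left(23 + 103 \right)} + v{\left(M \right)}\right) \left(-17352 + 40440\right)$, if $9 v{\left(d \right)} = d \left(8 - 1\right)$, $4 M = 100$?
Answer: $\frac{1100982064}{3} \approx 3.6699 \cdot 10^{8}$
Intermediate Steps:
$M = 25$ ($M = \frac{1}{4} \cdot 100 = 25$)
$v{\left(d \right)} = \frac{7 d}{9}$ ($v{\left(d \right)} = \frac{d \left(8 - 1\right)}{9} = \frac{d 7}{9} = \frac{7 d}{9}$)
$\left(G{\left(23 + 103 \right)} + v{\left(M \right)}\right) \left(-17352 + 40440\right) = \left(\left(23 + 103\right)^{2} + \frac{7}{9} \cdot 25\right) \left(-17352 + 40440\right) = \left(126^{2} + \frac{175}{9}\right) 23088 = \left(15876 + \frac{175}{9}\right) 23088 = \frac{143059}{9} \cdot 23088 = \frac{1100982064}{3}$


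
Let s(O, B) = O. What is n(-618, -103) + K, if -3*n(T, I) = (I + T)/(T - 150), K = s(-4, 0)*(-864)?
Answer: 7961903/2304 ≈ 3455.7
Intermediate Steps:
K = 3456 (K = -4*(-864) = 3456)
n(T, I) = -(I + T)/(3*(-150 + T)) (n(T, I) = -(I + T)/(3*(T - 150)) = -(I + T)/(3*(-150 + T)))
n(-618, -103) + K = (-1*(-103) - 1*(-618))/(3*(-150 - 618)) + 3456 = (⅓)*(103 + 618)/(-768) + 3456 = (⅓)*(-1/768)*721 + 3456 = -721/2304 + 3456 = 7961903/2304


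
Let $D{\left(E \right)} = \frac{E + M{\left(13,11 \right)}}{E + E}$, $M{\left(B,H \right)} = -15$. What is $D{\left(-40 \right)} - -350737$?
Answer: $\frac{5611803}{16} \approx 3.5074 \cdot 10^{5}$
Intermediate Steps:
$D{\left(E \right)} = \frac{-15 + E}{2 E}$ ($D{\left(E \right)} = \frac{E - 15}{E + E} = \frac{-15 + E}{2 E}$)
$D{\left(-40 \right)} - -350737 = \frac{-15 - 40}{2 \left(-40\right)} - -350737 = \frac{1}{2} \left(- \frac{1}{40}\right) \left(-55\right) + 350737 = \frac{11}{16} + 350737 = \frac{5611803}{16}$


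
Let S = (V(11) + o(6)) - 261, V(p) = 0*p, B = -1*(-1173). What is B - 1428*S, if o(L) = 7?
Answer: 363885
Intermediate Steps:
B = 1173
V(p) = 0
S = -254 (S = (0 + 7) - 261 = 7 - 261 = -254)
B - 1428*S = 1173 - 1428*(-254) = 1173 + 362712 = 363885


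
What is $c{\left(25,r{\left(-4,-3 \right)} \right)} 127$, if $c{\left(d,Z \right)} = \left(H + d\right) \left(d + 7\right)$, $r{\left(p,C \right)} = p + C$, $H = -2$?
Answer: $93472$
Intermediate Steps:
$r{\left(p,C \right)} = C + p$
$c{\left(d,Z \right)} = \left(-2 + d\right) \left(7 + d\right)$ ($c{\left(d,Z \right)} = \left(-2 + d\right) \left(d + 7\right) = \left(-2 + d\right) \left(7 + d\right)$)
$c{\left(25,r{\left(-4,-3 \right)} \right)} 127 = \left(-14 + 25^{2} + 5 \cdot 25\right) 127 = \left(-14 + 625 + 125\right) 127 = 736 \cdot 127 = 93472$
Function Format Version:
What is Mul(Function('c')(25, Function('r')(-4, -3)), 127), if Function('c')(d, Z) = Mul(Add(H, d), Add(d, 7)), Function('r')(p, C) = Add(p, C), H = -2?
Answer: 93472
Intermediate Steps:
Function('r')(p, C) = Add(C, p)
Function('c')(d, Z) = Mul(Add(-2, d), Add(7, d)) (Function('c')(d, Z) = Mul(Add(-2, d), Add(d, 7)) = Mul(Add(-2, d), Add(7, d)))
Mul(Function('c')(25, Function('r')(-4, -3)), 127) = Mul(Add(-14, Pow(25, 2), Mul(5, 25)), 127) = Mul(Add(-14, 625, 125), 127) = Mul(736, 127) = 93472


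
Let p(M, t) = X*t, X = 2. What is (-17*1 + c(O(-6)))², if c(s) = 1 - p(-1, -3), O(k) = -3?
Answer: 100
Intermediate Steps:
p(M, t) = 2*t
c(s) = 7 (c(s) = 1 - 2*(-3) = 1 - 1*(-6) = 1 + 6 = 7)
(-17*1 + c(O(-6)))² = (-17*1 + 7)² = (-17 + 7)² = (-10)² = 100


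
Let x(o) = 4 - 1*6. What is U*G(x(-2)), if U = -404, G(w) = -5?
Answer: 2020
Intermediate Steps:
x(o) = -2 (x(o) = 4 - 6 = -2)
U*G(x(-2)) = -404*(-5) = 2020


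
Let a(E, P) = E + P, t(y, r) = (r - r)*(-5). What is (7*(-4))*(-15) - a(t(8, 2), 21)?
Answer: 399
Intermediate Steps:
t(y, r) = 0 (t(y, r) = 0*(-5) = 0)
(7*(-4))*(-15) - a(t(8, 2), 21) = (7*(-4))*(-15) - (0 + 21) = -28*(-15) - 1*21 = 420 - 21 = 399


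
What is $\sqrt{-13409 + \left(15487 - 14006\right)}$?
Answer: $2 i \sqrt{2982} \approx 109.22 i$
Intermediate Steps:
$\sqrt{-13409 + \left(15487 - 14006\right)} = \sqrt{-13409 + 1481} = \sqrt{-11928} = 2 i \sqrt{2982}$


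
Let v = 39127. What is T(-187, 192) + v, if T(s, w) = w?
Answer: 39319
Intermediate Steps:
T(-187, 192) + v = 192 + 39127 = 39319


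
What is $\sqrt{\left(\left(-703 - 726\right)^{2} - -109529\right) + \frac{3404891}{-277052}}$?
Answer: $\frac{\sqrt{41287214861135987}}{138526} \approx 1466.8$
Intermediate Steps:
$\sqrt{\left(\left(-703 - 726\right)^{2} - -109529\right) + \frac{3404891}{-277052}} = \sqrt{\left(\left(-1429\right)^{2} + 109529\right) + 3404891 \left(- \frac{1}{277052}\right)} = \sqrt{\left(2042041 + 109529\right) - \frac{3404891}{277052}} = \sqrt{2151570 - \frac{3404891}{277052}} = \sqrt{\frac{596093366749}{277052}} = \frac{\sqrt{41287214861135987}}{138526}$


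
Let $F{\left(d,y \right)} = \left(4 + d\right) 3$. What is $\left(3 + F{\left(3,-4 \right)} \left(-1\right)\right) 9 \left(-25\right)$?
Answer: $4050$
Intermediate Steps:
$F{\left(d,y \right)} = 12 + 3 d$
$\left(3 + F{\left(3,-4 \right)} \left(-1\right)\right) 9 \left(-25\right) = \left(3 + \left(12 + 3 \cdot 3\right) \left(-1\right)\right) 9 \left(-25\right) = \left(3 + \left(12 + 9\right) \left(-1\right)\right) 9 \left(-25\right) = \left(3 + 21 \left(-1\right)\right) 9 \left(-25\right) = \left(3 - 21\right) 9 \left(-25\right) = \left(-18\right) 9 \left(-25\right) = \left(-162\right) \left(-25\right) = 4050$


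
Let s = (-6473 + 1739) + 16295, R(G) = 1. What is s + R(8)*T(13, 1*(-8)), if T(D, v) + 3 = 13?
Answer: 11571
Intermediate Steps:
T(D, v) = 10 (T(D, v) = -3 + 13 = 10)
s = 11561 (s = -4734 + 16295 = 11561)
s + R(8)*T(13, 1*(-8)) = 11561 + 1*10 = 11561 + 10 = 11571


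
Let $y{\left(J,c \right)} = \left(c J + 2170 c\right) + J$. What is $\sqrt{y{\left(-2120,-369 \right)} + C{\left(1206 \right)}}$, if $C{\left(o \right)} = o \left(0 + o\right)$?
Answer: $\sqrt{1433866} \approx 1197.4$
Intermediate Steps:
$C{\left(o \right)} = o^{2}$ ($C{\left(o \right)} = o o = o^{2}$)
$y{\left(J,c \right)} = J + 2170 c + J c$ ($y{\left(J,c \right)} = \left(J c + 2170 c\right) + J = \left(2170 c + J c\right) + J = J + 2170 c + J c$)
$\sqrt{y{\left(-2120,-369 \right)} + C{\left(1206 \right)}} = \sqrt{\left(-2120 + 2170 \left(-369\right) - -782280\right) + 1206^{2}} = \sqrt{\left(-2120 - 800730 + 782280\right) + 1454436} = \sqrt{-20570 + 1454436} = \sqrt{1433866}$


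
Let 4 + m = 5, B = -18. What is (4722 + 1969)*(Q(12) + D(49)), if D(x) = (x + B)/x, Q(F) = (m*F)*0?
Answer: 207421/49 ≈ 4233.1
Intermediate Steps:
m = 1 (m = -4 + 5 = 1)
Q(F) = 0 (Q(F) = (1*F)*0 = F*0 = 0)
D(x) = (-18 + x)/x (D(x) = (x - 18)/x = (-18 + x)/x)
(4722 + 1969)*(Q(12) + D(49)) = (4722 + 1969)*(0 + (-18 + 49)/49) = 6691*(0 + (1/49)*31) = 6691*(0 + 31/49) = 6691*(31/49) = 207421/49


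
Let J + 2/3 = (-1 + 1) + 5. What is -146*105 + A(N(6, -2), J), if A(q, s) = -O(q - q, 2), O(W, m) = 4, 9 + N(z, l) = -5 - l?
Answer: -15334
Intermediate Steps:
N(z, l) = -14 - l (N(z, l) = -9 + (-5 - l) = -14 - l)
J = 13/3 (J = -2/3 + ((-1 + 1) + 5) = -2/3 + (0 + 5) = -2/3 + 5 = 13/3 ≈ 4.3333)
A(q, s) = -4 (A(q, s) = -1*4 = -4)
-146*105 + A(N(6, -2), J) = -146*105 - 4 = -15330 - 4 = -15334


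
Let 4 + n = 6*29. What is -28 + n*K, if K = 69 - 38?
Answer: 5242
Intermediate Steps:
n = 170 (n = -4 + 6*29 = -4 + 174 = 170)
K = 31
-28 + n*K = -28 + 170*31 = -28 + 5270 = 5242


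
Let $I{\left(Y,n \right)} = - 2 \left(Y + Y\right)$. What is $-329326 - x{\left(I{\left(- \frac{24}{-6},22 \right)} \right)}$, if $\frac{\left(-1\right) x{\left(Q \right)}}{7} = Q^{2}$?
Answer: $-327534$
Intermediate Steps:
$I{\left(Y,n \right)} = - 4 Y$ ($I{\left(Y,n \right)} = - 2 \cdot 2 Y = - 4 Y$)
$x{\left(Q \right)} = - 7 Q^{2}$
$-329326 - x{\left(I{\left(- \frac{24}{-6},22 \right)} \right)} = -329326 - - 7 \left(- 4 \left(- \frac{24}{-6}\right)\right)^{2} = -329326 - - 7 \left(- 4 \left(\left(-24\right) \left(- \frac{1}{6}\right)\right)\right)^{2} = -329326 - - 7 \left(\left(-4\right) 4\right)^{2} = -329326 - - 7 \left(-16\right)^{2} = -329326 - \left(-7\right) 256 = -329326 - -1792 = -329326 + 1792 = -327534$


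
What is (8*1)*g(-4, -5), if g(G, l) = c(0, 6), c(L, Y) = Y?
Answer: 48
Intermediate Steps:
g(G, l) = 6
(8*1)*g(-4, -5) = (8*1)*6 = 8*6 = 48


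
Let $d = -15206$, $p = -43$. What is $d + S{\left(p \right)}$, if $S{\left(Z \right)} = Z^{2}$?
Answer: $-13357$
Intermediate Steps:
$d + S{\left(p \right)} = -15206 + \left(-43\right)^{2} = -15206 + 1849 = -13357$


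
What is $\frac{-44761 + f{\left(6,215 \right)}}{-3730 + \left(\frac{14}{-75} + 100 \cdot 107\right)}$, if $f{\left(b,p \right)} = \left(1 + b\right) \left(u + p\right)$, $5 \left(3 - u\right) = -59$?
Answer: $- \frac{1618215}{261368} \approx -6.1913$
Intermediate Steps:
$u = \frac{74}{5}$ ($u = 3 - - \frac{59}{5} = 3 + \frac{59}{5} = \frac{74}{5} \approx 14.8$)
$f{\left(b,p \right)} = \left(1 + b\right) \left(\frac{74}{5} + p\right)$
$\frac{-44761 + f{\left(6,215 \right)}}{-3730 + \left(\frac{14}{-75} + 100 \cdot 107\right)} = \frac{-44761 + \left(\frac{74}{5} + 215 + \frac{74}{5} \cdot 6 + 6 \cdot 215\right)}{-3730 + \left(\frac{14}{-75} + 100 \cdot 107\right)} = \frac{-44761 + \left(\frac{74}{5} + 215 + \frac{444}{5} + 1290\right)}{-3730 + \left(14 \left(- \frac{1}{75}\right) + 10700\right)} = \frac{-44761 + \frac{8043}{5}}{-3730 + \left(- \frac{14}{75} + 10700\right)} = - \frac{215762}{5 \left(-3730 + \frac{802486}{75}\right)} = - \frac{215762}{5 \cdot \frac{522736}{75}} = \left(- \frac{215762}{5}\right) \frac{75}{522736} = - \frac{1618215}{261368}$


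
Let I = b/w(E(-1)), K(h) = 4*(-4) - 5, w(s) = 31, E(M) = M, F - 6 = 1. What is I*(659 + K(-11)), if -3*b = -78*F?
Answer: 116116/31 ≈ 3745.7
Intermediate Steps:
F = 7 (F = 6 + 1 = 7)
b = 182 (b = -(-26)*7 = -1/3*(-546) = 182)
K(h) = -21 (K(h) = -16 - 5 = -21)
I = 182/31 ≈ 5.8710
I*(659 + K(-11)) = 182*(659 - 21)/31 = (182/31)*638 = 116116/31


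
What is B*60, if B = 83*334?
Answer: 1663320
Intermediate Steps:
B = 27722
B*60 = 27722*60 = 1663320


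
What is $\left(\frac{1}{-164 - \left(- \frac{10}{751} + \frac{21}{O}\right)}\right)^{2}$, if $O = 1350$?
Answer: $\frac{114210202500}{3071881518646249} \approx 3.7179 \cdot 10^{-5}$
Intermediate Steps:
$\left(\frac{1}{-164 - \left(- \frac{10}{751} + \frac{21}{O}\right)}\right)^{2} = \left(\frac{1}{-164 - \left(- \frac{10}{751} + \frac{7}{450}\right)}\right)^{2} = \left(\frac{1}{-164 - \frac{757}{337950}}\right)^{2} = \left(\frac{1}{- \frac{55424557}{337950}}\right)^{2} = \left(- \frac{337950}{55424557}\right)^{2} = \frac{114210202500}{3071881518646249}$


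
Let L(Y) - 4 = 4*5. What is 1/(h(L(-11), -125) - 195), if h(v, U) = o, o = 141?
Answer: -1/54 ≈ -0.018519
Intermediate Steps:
L(Y) = 24 (L(Y) = 4 + 4*5 = 4 + 20 = 24)
h(v, U) = 141
1/(h(L(-11), -125) - 195) = 1/(141 - 195) = 1/(-54) = -1/54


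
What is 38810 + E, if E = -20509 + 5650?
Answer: 23951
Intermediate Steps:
E = -14859
38810 + E = 38810 - 14859 = 23951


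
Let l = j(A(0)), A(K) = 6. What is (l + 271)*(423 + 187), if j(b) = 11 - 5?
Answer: 168970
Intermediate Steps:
j(b) = 6
l = 6
(l + 271)*(423 + 187) = (6 + 271)*(423 + 187) = 277*610 = 168970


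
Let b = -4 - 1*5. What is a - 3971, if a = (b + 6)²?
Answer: -3962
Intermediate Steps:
b = -9 (b = -4 - 5 = -9)
a = 9 (a = (-9 + 6)² = (-3)² = 9)
a - 3971 = 9 - 3971 = -3962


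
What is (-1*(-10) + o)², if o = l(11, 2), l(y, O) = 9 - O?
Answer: 289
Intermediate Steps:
o = 7 (o = 9 - 1*2 = 9 - 2 = 7)
(-1*(-10) + o)² = (-1*(-10) + 7)² = (10 + 7)² = 17² = 289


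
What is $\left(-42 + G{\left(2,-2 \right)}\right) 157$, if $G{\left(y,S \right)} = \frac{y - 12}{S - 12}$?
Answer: $- \frac{45373}{7} \approx -6481.9$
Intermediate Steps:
$G{\left(y,S \right)} = \frac{-12 + y}{-12 + S}$
$\left(-42 + G{\left(2,-2 \right)}\right) 157 = \left(-42 + \frac{-12 + 2}{-12 - 2}\right) 157 = \left(-42 + \frac{1}{-14} \left(-10\right)\right) 157 = \left(-42 - - \frac{5}{7}\right) 157 = \left(-42 + \frac{5}{7}\right) 157 = \left(- \frac{289}{7}\right) 157 = - \frac{45373}{7}$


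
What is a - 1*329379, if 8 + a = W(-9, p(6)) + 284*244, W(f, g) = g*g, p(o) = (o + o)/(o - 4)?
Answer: -260055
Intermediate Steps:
p(o) = 2*o/(-4 + o) (p(o) = (2*o)/(-4 + o) = 2*o/(-4 + o))
W(f, g) = g²
a = 69324 (a = -8 + ((2*6/(-4 + 6))² + 284*244) = -8 + ((2*6/2)² + 69296) = -8 + ((2*6*(½))² + 69296) = -8 + (6² + 69296) = -8 + (36 + 69296) = -8 + 69332 = 69324)
a - 1*329379 = 69324 - 1*329379 = 69324 - 329379 = -260055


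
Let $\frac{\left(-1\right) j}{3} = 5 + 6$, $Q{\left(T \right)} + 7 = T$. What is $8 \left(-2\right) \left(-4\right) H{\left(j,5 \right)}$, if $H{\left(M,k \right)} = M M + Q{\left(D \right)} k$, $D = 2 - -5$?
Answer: $69696$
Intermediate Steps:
$D = 7$ ($D = 2 + 5 = 7$)
$Q{\left(T \right)} = -7 + T$
$j = -33$ ($j = - 3 \left(5 + 6\right) = \left(-3\right) 11 = -33$)
$H{\left(M,k \right)} = M^{2}$ ($H{\left(M,k \right)} = M M + \left(-7 + 7\right) k = M^{2} + 0 k = M^{2} + 0 = M^{2}$)
$8 \left(-2\right) \left(-4\right) H{\left(j,5 \right)} = 8 \left(-2\right) \left(-4\right) \left(-33\right)^{2} = \left(-16\right) \left(-4\right) 1089 = 64 \cdot 1089 = 69696$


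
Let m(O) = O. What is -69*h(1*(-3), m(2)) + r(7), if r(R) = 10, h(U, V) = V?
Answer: -128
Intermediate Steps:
-69*h(1*(-3), m(2)) + r(7) = -69*2 + 10 = -138 + 10 = -128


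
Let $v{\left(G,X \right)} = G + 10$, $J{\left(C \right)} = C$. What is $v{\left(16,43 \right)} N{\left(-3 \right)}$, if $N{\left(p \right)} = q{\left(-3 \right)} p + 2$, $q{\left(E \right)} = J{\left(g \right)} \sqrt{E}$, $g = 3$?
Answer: $52 - 234 i \sqrt{3} \approx 52.0 - 405.3 i$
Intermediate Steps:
$v{\left(G,X \right)} = 10 + G$
$q{\left(E \right)} = 3 \sqrt{E}$
$N{\left(p \right)} = 2 + 3 i p \sqrt{3}$ ($N{\left(p \right)} = 3 \sqrt{-3} p + 2 = 3 i \sqrt{3} p + 2 = 3 i p \sqrt{3} + 2 = 2 + 3 i p \sqrt{3}$)
$v{\left(16,43 \right)} N{\left(-3 \right)} = \left(10 + 16\right) \left(2 + 3 i \left(-3\right) \sqrt{3}\right) = 26 \left(2 - 9 i \sqrt{3}\right) = 52 - 234 i \sqrt{3}$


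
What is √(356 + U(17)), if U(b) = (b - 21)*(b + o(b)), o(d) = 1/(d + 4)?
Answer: 2*√31731/21 ≈ 16.965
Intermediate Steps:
o(d) = 1/(4 + d)
U(b) = (-21 + b)*(b + 1/(4 + b)) (U(b) = (b - 21)*(b + 1/(4 + b)) = (-21 + b)*(b + 1/(4 + b)))
√(356 + U(17)) = √(356 + (-21 + 17 + 17*(-21 + 17)*(4 + 17))/(4 + 17)) = √(356 + (-21 + 17 + 17*(-4)*21)/21) = √(356 + (-21 + 17 - 1428)/21) = √(356 + (1/21)*(-1432)) = √(356 - 1432/21) = √(6044/21) = 2*√31731/21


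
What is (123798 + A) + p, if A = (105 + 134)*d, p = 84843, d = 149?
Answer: 244252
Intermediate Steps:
A = 35611 (A = (105 + 134)*149 = 239*149 = 35611)
(123798 + A) + p = (123798 + 35611) + 84843 = 159409 + 84843 = 244252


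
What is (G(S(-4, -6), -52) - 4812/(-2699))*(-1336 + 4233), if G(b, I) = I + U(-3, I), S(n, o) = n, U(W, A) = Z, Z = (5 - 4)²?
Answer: -384828789/2699 ≈ -1.4258e+5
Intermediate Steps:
Z = 1 (Z = 1² = 1)
U(W, A) = 1
G(b, I) = 1 + I (G(b, I) = I + 1 = 1 + I)
(G(S(-4, -6), -52) - 4812/(-2699))*(-1336 + 4233) = ((1 - 52) - 4812/(-2699))*(-1336 + 4233) = (-51 - 4812*(-1/2699))*2897 = (-51 + 4812/2699)*2897 = -132837/2699*2897 = -384828789/2699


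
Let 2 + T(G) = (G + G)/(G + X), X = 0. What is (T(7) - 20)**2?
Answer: 400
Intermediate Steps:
T(G) = 0 (T(G) = -2 + (G + G)/(G + 0) = -2 + (2*G)/G = -2 + 2 = 0)
(T(7) - 20)**2 = (0 - 20)**2 = (-20)**2 = 400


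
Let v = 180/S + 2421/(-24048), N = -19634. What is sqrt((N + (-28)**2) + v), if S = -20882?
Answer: I*sqrt(916961262529434923)/6974588 ≈ 137.3*I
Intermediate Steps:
v = -3049109/27898352 (v = 180/(-20882) + 2421/(-24048) = 180*(-1/20882) + 2421*(-1/24048) = -90/10441 - 269/2672 = -3049109/27898352 ≈ -0.10929)
sqrt((N + (-28)**2) + v) = sqrt((-19634 + (-28)**2) - 3049109/27898352) = sqrt((-19634 + 784) - 3049109/27898352) = sqrt(-18850 - 3049109/27898352) = sqrt(-525886984309/27898352) = I*sqrt(916961262529434923)/6974588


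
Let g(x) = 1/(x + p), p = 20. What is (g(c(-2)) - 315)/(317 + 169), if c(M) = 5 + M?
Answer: -3622/5589 ≈ -0.64806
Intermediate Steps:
g(x) = 1/(20 + x) (g(x) = 1/(x + 20) = 1/(20 + x))
(g(c(-2)) - 315)/(317 + 169) = (1/(20 + (5 - 2)) - 315)/(317 + 169) = (1/(20 + 3) - 315)/486 = (1/23 - 315)/486 = (1/486)*(-7244/23) = -3622/5589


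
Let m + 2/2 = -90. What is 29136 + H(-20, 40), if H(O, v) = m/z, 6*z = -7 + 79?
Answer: 349541/12 ≈ 29128.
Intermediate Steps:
z = 12 (z = (-7 + 79)/6 = (1/6)*72 = 12)
m = -91 (m = -1 - 90 = -91)
H(O, v) = -91/12
29136 + H(-20, 40) = 29136 - 91/12 = 349541/12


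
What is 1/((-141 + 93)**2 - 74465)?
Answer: -1/72161 ≈ -1.3858e-5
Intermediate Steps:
1/((-141 + 93)**2 - 74465) = 1/((-48)**2 - 74465) = 1/(2304 - 74465) = 1/(-72161) = -1/72161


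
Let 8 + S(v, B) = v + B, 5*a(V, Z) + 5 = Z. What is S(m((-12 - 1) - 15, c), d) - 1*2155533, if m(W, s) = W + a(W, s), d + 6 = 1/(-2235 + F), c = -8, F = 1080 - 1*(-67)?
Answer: -11726342149/5440 ≈ -2.1556e+6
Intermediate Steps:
F = 1147 (F = 1080 + 67 = 1147)
a(V, Z) = -1 + Z/5
d = -6529/1088 (d = -6 + 1/(-2235 + 1147) = -6 + 1/(-1088) = -6 - 1/1088 = -6529/1088 ≈ -6.0009)
m(W, s) = -1 + W + s/5 (m(W, s) = W + (-1 + s/5) = -1 + W + s/5)
S(v, B) = -8 + B + v (S(v, B) = -8 + (v + B) = -8 + (B + v) = -8 + B + v)
S(m((-12 - 1) - 15, c), d) - 1*2155533 = (-8 - 6529/1088 + (-1 + ((-12 - 1) - 15) + (⅕)*(-8))) - 1*2155533 = (-8 - 6529/1088 + (-1 + (-13 - 15) - 8/5)) - 2155533 = (-8 - 6529/1088 + (-1 - 28 - 8/5)) - 2155533 = (-8 - 6529/1088 - 153/5) - 2155533 = -242629/5440 - 2155533 = -11726342149/5440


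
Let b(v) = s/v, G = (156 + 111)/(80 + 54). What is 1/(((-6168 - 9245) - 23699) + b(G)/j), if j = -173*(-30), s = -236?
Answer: -692865/27099351692 ≈ -2.5568e-5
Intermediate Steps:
G = 267/134 ≈ 1.9925
j = 5190
b(v) = -236/v
1/(((-6168 - 9245) - 23699) + b(G)/j) = 1/(((-6168 - 9245) - 23699) - 236/267/134/5190) = 1/((-15413 - 23699) - 236*134/267*(1/5190)) = 1/(-39112 - 31624/267*1/5190) = 1/(-39112 - 15812/692865) = 1/(-27099351692/692865) = -692865/27099351692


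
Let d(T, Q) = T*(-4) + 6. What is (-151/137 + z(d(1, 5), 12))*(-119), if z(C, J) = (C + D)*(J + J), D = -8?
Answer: 2365601/137 ≈ 17267.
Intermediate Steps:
d(T, Q) = 6 - 4*T (d(T, Q) = -4*T + 6 = 6 - 4*T)
z(C, J) = 2*J*(-8 + C) (z(C, J) = (C - 8)*(J + J) = (-8 + C)*(2*J) = 2*J*(-8 + C))
(-151/137 + z(d(1, 5), 12))*(-119) = (-151/137 + 2*12*(-8 + (6 - 4*1)))*(-119) = (-151*1/137 + 2*12*(-8 + (6 - 4)))*(-119) = (-151/137 + 2*12*(-8 + 2))*(-119) = (-151/137 + 2*12*(-6))*(-119) = (-151/137 - 144)*(-119) = -19879/137*(-119) = 2365601/137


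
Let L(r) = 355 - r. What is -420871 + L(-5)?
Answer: -420511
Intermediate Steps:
-420871 + L(-5) = -420871 + (355 - 1*(-5)) = -420871 + (355 + 5) = -420871 + 360 = -420511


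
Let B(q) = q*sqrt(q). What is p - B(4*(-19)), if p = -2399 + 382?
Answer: -2017 + 152*I*sqrt(19) ≈ -2017.0 + 662.55*I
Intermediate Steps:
B(q) = q**(3/2)
p = -2017
p - B(4*(-19)) = -2017 - (4*(-19))**(3/2) = -2017 - (-76)**(3/2) = -2017 - (-152)*I*sqrt(19) = -2017 + 152*I*sqrt(19)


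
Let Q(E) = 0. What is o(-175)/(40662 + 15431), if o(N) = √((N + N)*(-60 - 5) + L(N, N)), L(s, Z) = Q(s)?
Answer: 5*√910/56093 ≈ 0.0026889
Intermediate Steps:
L(s, Z) = 0
o(N) = √130*√(-N) (o(N) = √((N + N)*(-60 - 5) + 0) = √((2*N)*(-65) + 0) = √(-130*N + 0) = √(-130*N) = √130*√(-N))
o(-175)/(40662 + 15431) = (√130*√(-1*(-175)))/(40662 + 15431) = (√130*√175)/56093 = (√130*(5*√7))*(1/56093) = (5*√910)*(1/56093) = 5*√910/56093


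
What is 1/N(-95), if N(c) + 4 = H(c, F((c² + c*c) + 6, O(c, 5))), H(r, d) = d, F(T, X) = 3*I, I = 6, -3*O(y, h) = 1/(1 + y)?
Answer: 1/14 ≈ 0.071429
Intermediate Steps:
O(y, h) = -1/(3*(1 + y))
F(T, X) = 18 (F(T, X) = 3*6 = 18)
N(c) = 14 (N(c) = -4 + 18 = 14)
1/N(-95) = 1/14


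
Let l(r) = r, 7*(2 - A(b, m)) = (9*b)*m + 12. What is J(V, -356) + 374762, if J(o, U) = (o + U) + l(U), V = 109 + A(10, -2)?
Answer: 374185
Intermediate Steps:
A(b, m) = 2/7 - 9*b*m/7 (A(b, m) = 2 - ((9*b)*m + 12)/7 = 2 - (9*b*m + 12)/7 = 2 - (12 + 9*b*m)/7 = 2 + (-12/7 - 9*b*m/7) = 2/7 - 9*b*m/7)
V = 135 (V = 109 + (2/7 - 9/7*10*(-2)) = 109 + (2/7 + 180/7) = 109 + 26 = 135)
J(o, U) = o + 2*U (J(o, U) = (o + U) + U = (U + o) + U = o + 2*U)
J(V, -356) + 374762 = (135 + 2*(-356)) + 374762 = (135 - 712) + 374762 = -577 + 374762 = 374185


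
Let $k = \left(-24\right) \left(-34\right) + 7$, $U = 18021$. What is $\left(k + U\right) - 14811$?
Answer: $4033$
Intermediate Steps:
$k = 823$ ($k = 816 + 7 = 823$)
$\left(k + U\right) - 14811 = \left(823 + 18021\right) - 14811 = 18844 - 14811 = 4033$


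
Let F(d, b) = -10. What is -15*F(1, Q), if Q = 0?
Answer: 150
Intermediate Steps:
-15*F(1, Q) = -15*(-10) = 150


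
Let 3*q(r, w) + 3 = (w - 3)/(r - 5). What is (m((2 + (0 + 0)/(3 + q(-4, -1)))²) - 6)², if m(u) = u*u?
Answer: 100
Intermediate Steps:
q(r, w) = -1 + (-3 + w)/(3*(-5 + r)) (q(r, w) = -1 + ((w - 3)/(r - 5))/3 = -1 + ((-3 + w)/(-5 + r))/3 = -1 + (-3 + w)/(3*(-5 + r)))
m(u) = u²
(m((2 + (0 + 0)/(3 + q(-4, -1)))²) - 6)² = (((2 + (0 + 0)/(3 + (4 - 1*(-4) + (⅓)*(-1))/(-5 - 4)))²)² - 6)² = (((2 + 0/(3 + (4 + 4 - ⅓)/(-9)))²)² - 6)² = (((2 + 0/(3 - ⅑*23/3))²)² - 6)² = (((2 + 0/(3 - 23/27))²)² - 6)² = (((2 + 0/(58/27))²)² - 6)² = (((2 + 0*(27/58))²)² - 6)² = (((2 + 0)²)² - 6)² = ((2²)² - 6)² = (4² - 6)² = (16 - 6)² = 10² = 100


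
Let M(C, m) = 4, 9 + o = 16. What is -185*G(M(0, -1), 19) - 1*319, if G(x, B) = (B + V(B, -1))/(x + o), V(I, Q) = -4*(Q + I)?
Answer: 6296/11 ≈ 572.36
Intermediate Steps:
o = 7 (o = -9 + 16 = 7)
V(I, Q) = -4*I - 4*Q (V(I, Q) = -4*(I + Q) = -4*I - 4*Q)
G(x, B) = (4 - 3*B)/(7 + x) (G(x, B) = (B + (-4*B - 4*(-1)))/(x + 7) = (B + (-4*B + 4))/(7 + x) = (B + (4 - 4*B))/(7 + x) = (4 - 3*B)/(7 + x))
-185*G(M(0, -1), 19) - 1*319 = -185*(4 - 3*19)/(7 + 4) - 1*319 = -185*(4 - 57)/11 - 319 = -185*(-53)/11 - 319 = -185*(-53/11) - 319 = 9805/11 - 319 = 6296/11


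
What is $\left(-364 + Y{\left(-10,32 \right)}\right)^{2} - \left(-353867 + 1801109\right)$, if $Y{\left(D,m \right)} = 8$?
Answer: $-1320506$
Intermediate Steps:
$\left(-364 + Y{\left(-10,32 \right)}\right)^{2} - \left(-353867 + 1801109\right) = \left(-364 + 8\right)^{2} - \left(-353867 + 1801109\right) = \left(-356\right)^{2} - 1447242 = 126736 - 1447242 = -1320506$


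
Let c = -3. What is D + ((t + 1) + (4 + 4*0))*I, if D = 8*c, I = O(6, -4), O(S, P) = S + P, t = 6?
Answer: -2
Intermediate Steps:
O(S, P) = P + S
I = 2 (I = -4 + 6 = 2)
D = -24 (D = 8*(-3) = -24)
D + ((t + 1) + (4 + 4*0))*I = -24 + ((6 + 1) + (4 + 4*0))*2 = -24 + (7 + (4 + 0))*2 = -24 + (7 + 4)*2 = -24 + 11*2 = -24 + 22 = -2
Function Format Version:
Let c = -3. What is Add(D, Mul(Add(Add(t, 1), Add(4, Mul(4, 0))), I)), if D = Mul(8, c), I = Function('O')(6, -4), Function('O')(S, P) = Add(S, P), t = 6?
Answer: -2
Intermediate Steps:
Function('O')(S, P) = Add(P, S)
I = 2 (I = Add(-4, 6) = 2)
D = -24 (D = Mul(8, -3) = -24)
Add(D, Mul(Add(Add(t, 1), Add(4, Mul(4, 0))), I)) = Add(-24, Mul(Add(Add(6, 1), Add(4, Mul(4, 0))), 2)) = Add(-24, Mul(Add(7, Add(4, 0)), 2)) = Add(-24, Mul(Add(7, 4), 2)) = Add(-24, Mul(11, 2)) = Add(-24, 22) = -2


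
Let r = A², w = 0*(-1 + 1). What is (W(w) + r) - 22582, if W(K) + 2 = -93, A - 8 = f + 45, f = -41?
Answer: -22533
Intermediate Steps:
A = 12 (A = 8 + (-41 + 45) = 8 + 4 = 12)
w = 0 (w = 0*0 = 0)
W(K) = -95 (W(K) = -2 - 93 = -95)
r = 144 (r = 12² = 144)
(W(w) + r) - 22582 = (-95 + 144) - 22582 = 49 - 22582 = -22533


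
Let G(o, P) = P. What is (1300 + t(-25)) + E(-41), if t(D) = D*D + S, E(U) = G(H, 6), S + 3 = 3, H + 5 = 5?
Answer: 1931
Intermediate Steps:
H = 0 (H = -5 + 5 = 0)
S = 0 (S = -3 + 3 = 0)
E(U) = 6
t(D) = D**2 (t(D) = D*D + 0 = D**2 + 0 = D**2)
(1300 + t(-25)) + E(-41) = (1300 + (-25)**2) + 6 = (1300 + 625) + 6 = 1925 + 6 = 1931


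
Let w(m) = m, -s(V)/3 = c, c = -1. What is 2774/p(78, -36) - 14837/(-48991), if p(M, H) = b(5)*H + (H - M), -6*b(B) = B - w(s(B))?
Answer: -67193830/2498541 ≈ -26.893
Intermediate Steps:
s(V) = 3 (s(V) = -3*(-1) = 3)
b(B) = ½ - B/6 (b(B) = -(B - 1*3)/6 = -(B - 3)/6 = -(-3 + B)/6 = ½ - B/6)
p(M, H) = -M + 2*H/3 (p(M, H) = (½ - ⅙*5)*H + (H - M) = (½ - ⅚)*H + (H - M) = -H/3 + (H - M) = -M + 2*H/3)
2774/p(78, -36) - 14837/(-48991) = 2774/(-1*78 + (⅔)*(-36)) - 14837/(-48991) = 2774/(-78 - 24) - 14837*(-1/48991) = 2774/(-102) + 14837/48991 = 2774*(-1/102) + 14837/48991 = -1387/51 + 14837/48991 = -67193830/2498541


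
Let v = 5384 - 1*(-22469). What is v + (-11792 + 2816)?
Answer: 18877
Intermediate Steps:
v = 27853 (v = 5384 + 22469 = 27853)
v + (-11792 + 2816) = 27853 + (-11792 + 2816) = 27853 - 8976 = 18877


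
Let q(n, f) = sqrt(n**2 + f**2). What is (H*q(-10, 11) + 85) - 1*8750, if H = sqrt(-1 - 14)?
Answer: -8665 + I*sqrt(3315) ≈ -8665.0 + 57.576*I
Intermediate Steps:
H = I*sqrt(15) (H = sqrt(-15) = I*sqrt(15) ≈ 3.873*I)
q(n, f) = sqrt(f**2 + n**2)
(H*q(-10, 11) + 85) - 1*8750 = ((I*sqrt(15))*sqrt(11**2 + (-10)**2) + 85) - 1*8750 = ((I*sqrt(15))*sqrt(121 + 100) + 85) - 8750 = ((I*sqrt(15))*sqrt(221) + 85) - 8750 = (I*sqrt(3315) + 85) - 8750 = (85 + I*sqrt(3315)) - 8750 = -8665 + I*sqrt(3315)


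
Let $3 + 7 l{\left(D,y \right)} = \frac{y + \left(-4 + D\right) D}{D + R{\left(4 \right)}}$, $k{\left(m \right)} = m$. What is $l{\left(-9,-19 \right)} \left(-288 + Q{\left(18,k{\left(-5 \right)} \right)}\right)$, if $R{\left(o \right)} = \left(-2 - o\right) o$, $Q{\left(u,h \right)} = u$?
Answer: $\frac{17730}{77} \approx 230.26$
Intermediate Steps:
$R{\left(o \right)} = o \left(-2 - o\right)$
$l{\left(D,y \right)} = - \frac{3}{7} + \frac{y + D \left(-4 + D\right)}{7 \left(-24 + D\right)}$ ($l{\left(D,y \right)} = - \frac{3}{7} + \frac{\left(y + \left(-4 + D\right) D\right) \frac{1}{D - 4 \left(2 + 4\right)}}{7} = - \frac{3}{7} + \frac{\left(y + D \left(-4 + D\right)\right) \frac{1}{D - 4 \cdot 6}}{7} = - \frac{3}{7} + \frac{\left(y + D \left(-4 + D\right)\right) \frac{1}{D - 24}}{7} = - \frac{3}{7} + \frac{\left(y + D \left(-4 + D\right)\right) \frac{1}{-24 + D}}{7} = - \frac{3}{7} + \frac{\frac{1}{-24 + D} \left(y + D \left(-4 + D\right)\right)}{7} = - \frac{3}{7} + \frac{y + D \left(-4 + D\right)}{7 \left(-24 + D\right)}$)
$l{\left(-9,-19 \right)} \left(-288 + Q{\left(18,k{\left(-5 \right)} \right)}\right) = \frac{72 - 19 + \left(-9\right)^{2} - -63}{7 \left(-24 - 9\right)} \left(-288 + 18\right) = \frac{72 - 19 + 81 + 63}{7 \left(-33\right)} \left(-270\right) = \frac{1}{7} \left(- \frac{1}{33}\right) 197 \left(-270\right) = \left(- \frac{197}{231}\right) \left(-270\right) = \frac{17730}{77}$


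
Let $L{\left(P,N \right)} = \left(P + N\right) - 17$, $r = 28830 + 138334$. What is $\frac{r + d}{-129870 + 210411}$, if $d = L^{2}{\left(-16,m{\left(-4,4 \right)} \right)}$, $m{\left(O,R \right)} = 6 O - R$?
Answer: $\frac{170885}{80541} \approx 2.1217$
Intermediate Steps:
$r = 167164$
$m{\left(O,R \right)} = - R + 6 O$
$L{\left(P,N \right)} = -17 + N + P$ ($L{\left(P,N \right)} = \left(N + P\right) - 17 = -17 + N + P$)
$d = 3721$ ($d = \left(-17 + \left(\left(-1\right) 4 + 6 \left(-4\right)\right) - 16\right)^{2} = \left(-17 - 28 - 16\right)^{2} = \left(-61\right)^{2} = 3721$)
$\frac{r + d}{-129870 + 210411} = \frac{167164 + 3721}{-129870 + 210411} = \frac{170885}{80541}$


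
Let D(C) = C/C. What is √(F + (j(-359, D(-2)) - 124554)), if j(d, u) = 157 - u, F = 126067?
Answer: √1669 ≈ 40.853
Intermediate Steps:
D(C) = 1
√(F + (j(-359, D(-2)) - 124554)) = √(126067 + ((157 - 1*1) - 124554)) = √(126067 + ((157 - 1) - 124554)) = √(126067 + (156 - 124554)) = √(126067 - 124398) = √1669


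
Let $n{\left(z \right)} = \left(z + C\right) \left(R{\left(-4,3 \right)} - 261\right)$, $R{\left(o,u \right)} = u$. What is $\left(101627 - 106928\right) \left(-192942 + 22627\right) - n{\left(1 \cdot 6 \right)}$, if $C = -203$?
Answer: $902788989$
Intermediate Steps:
$n{\left(z \right)} = 52374 - 258 z$ ($n{\left(z \right)} = \left(z - 203\right) \left(3 - 261\right) = \left(-203 + z\right) \left(-258\right) = 52374 - 258 z$)
$\left(101627 - 106928\right) \left(-192942 + 22627\right) - n{\left(1 \cdot 6 \right)} = \left(101627 - 106928\right) \left(-192942 + 22627\right) - \left(52374 - 258 \cdot 1 \cdot 6\right) = \left(-5301\right) \left(-170315\right) - \left(52374 - 1548\right) = 902839815 - \left(52374 - 1548\right) = 902839815 - 50826 = 902788989$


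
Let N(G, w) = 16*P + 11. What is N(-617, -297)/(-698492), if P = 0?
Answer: -11/698492 ≈ -1.5748e-5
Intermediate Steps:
N(G, w) = 11 (N(G, w) = 16*0 + 11 = 0 + 11 = 11)
N(-617, -297)/(-698492) = 11/(-698492) = 11*(-1/698492) = -11/698492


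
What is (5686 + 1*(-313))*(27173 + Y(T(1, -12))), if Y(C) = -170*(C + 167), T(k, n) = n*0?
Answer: -6538941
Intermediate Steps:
T(k, n) = 0
Y(C) = -28390 - 170*C (Y(C) = -170*(167 + C) = -28390 - 170*C)
(5686 + 1*(-313))*(27173 + Y(T(1, -12))) = (5686 + 1*(-313))*(27173 + (-28390 - 170*0)) = (5686 - 313)*(27173 + (-28390 + 0)) = 5373*(27173 - 28390) = 5373*(-1217) = -6538941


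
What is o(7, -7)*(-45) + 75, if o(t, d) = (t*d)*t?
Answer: 15510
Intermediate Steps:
o(t, d) = d*t**2 (o(t, d) = (d*t)*t = d*t**2)
o(7, -7)*(-45) + 75 = -7*7**2*(-45) + 75 = -7*49*(-45) + 75 = -343*(-45) + 75 = 15435 + 75 = 15510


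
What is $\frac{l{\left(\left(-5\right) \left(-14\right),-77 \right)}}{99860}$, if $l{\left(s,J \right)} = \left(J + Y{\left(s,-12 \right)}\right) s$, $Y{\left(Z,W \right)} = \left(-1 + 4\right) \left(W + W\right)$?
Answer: $- \frac{1043}{9986} \approx -0.10445$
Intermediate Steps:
$Y{\left(Z,W \right)} = 6 W$ ($Y{\left(Z,W \right)} = 3 \cdot 2 W = 6 W$)
$l{\left(s,J \right)} = s \left(-72 + J\right)$ ($l{\left(s,J \right)} = \left(J + 6 \left(-12\right)\right) s = \left(J - 72\right) s = \left(-72 + J\right) s = s \left(-72 + J\right)$)
$\frac{l{\left(\left(-5\right) \left(-14\right),-77 \right)}}{99860} = \frac{\left(-5\right) \left(-14\right) \left(-72 - 77\right)}{99860} = 70 \left(-149\right) \frac{1}{99860} = \left(-10430\right) \frac{1}{99860} = - \frac{1043}{9986}$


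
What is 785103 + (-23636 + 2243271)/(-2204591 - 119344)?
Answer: 364905224134/464787 ≈ 7.8510e+5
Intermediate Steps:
785103 + (-23636 + 2243271)/(-2204591 - 119344) = 785103 + 2219635/(-2323935) = 785103 + 2219635*(-1/2323935) = 785103 - 443927/464787 = 364905224134/464787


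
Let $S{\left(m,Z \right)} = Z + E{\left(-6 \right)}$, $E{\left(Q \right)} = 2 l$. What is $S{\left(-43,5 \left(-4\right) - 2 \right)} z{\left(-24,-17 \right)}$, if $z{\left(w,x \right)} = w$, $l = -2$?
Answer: $624$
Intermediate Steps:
$E{\left(Q \right)} = -4$ ($E{\left(Q \right)} = 2 \left(-2\right) = -4$)
$S{\left(m,Z \right)} = -4 + Z$ ($S{\left(m,Z \right)} = Z - 4 = -4 + Z$)
$S{\left(-43,5 \left(-4\right) - 2 \right)} z{\left(-24,-17 \right)} = \left(-4 + \left(5 \left(-4\right) - 2\right)\right) \left(-24\right) = \left(-4 - 22\right) \left(-24\right) = \left(-26\right) \left(-24\right) = 624$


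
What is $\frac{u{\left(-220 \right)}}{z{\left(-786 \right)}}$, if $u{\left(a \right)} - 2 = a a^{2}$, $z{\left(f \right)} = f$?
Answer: $\frac{5323999}{393} \approx 13547.0$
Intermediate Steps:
$u{\left(a \right)} = 2 + a^{3}$ ($u{\left(a \right)} = 2 + a a^{2} = 2 + a^{3}$)
$\frac{u{\left(-220 \right)}}{z{\left(-786 \right)}} = \frac{2 + \left(-220\right)^{3}}{-786} = \left(2 - 10648000\right) \left(- \frac{1}{786}\right) = \left(-10647998\right) \left(- \frac{1}{786}\right) = \frac{5323999}{393}$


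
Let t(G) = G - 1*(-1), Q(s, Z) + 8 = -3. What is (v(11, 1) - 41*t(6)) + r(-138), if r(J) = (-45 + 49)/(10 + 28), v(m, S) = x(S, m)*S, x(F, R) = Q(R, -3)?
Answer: -5660/19 ≈ -297.89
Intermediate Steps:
Q(s, Z) = -11 (Q(s, Z) = -8 - 3 = -11)
x(F, R) = -11
v(m, S) = -11*S
t(G) = 1 + G (t(G) = G + 1 = 1 + G)
r(J) = 2/19 (r(J) = 4/38 = 4*(1/38) = 2/19)
(v(11, 1) - 41*t(6)) + r(-138) = (-11*1 - 41*(1 + 6)) + 2/19 = (-11 - 41*7) + 2/19 = (-11 - 287) + 2/19 = -298 + 2/19 = -5660/19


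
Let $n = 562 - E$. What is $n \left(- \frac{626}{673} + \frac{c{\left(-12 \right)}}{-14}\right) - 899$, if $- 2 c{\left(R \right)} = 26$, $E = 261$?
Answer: $- \frac{1210699}{1346} \approx -899.48$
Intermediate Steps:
$c{\left(R \right)} = -13$ ($c{\left(R \right)} = \left(- \frac{1}{2}\right) 26 = -13$)
$n = 301$ ($n = 562 - 261 = 301$)
$n \left(- \frac{626}{673} + \frac{c{\left(-12 \right)}}{-14}\right) - 899 = 301 \left(- \frac{626}{673} - \frac{13}{-14}\right) - 899 = 301 \left(\left(-626\right) \frac{1}{673} - - \frac{13}{14}\right) - 899 = 301 \left(- \frac{626}{673} + \frac{13}{14}\right) - 899 = 301 \left(- \frac{15}{9422}\right) - 899 = - \frac{645}{1346} - 899 = - \frac{1210699}{1346}$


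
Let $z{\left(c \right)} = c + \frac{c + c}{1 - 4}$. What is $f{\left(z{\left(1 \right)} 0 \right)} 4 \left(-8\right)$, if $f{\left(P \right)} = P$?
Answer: $0$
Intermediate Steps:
$z{\left(c \right)} = \frac{c}{3}$ ($z{\left(c \right)} = c + \frac{2 c}{-3} = c + 2 c \left(- \frac{1}{3}\right) = c - \frac{2 c}{3} = \frac{c}{3}$)
$f{\left(z{\left(1 \right)} 0 \right)} 4 \left(-8\right) = \frac{1}{3} \cdot 1 \cdot 0 \cdot 4 \left(-8\right) = \frac{1}{3} \cdot 0 \cdot 4 \left(-8\right) = 0 \cdot 4 \left(-8\right) = 0 \left(-8\right) = 0$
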